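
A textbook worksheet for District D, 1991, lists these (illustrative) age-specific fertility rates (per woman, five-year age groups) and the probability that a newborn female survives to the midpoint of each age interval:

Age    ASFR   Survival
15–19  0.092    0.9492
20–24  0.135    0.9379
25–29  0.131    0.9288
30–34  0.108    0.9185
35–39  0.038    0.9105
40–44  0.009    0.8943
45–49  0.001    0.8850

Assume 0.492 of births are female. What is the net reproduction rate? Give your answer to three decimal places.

1.177

Proportion female at birth = 0.492.
Survival-weighted fertility by age (5·fₓ·Sₓ):
  15–19: 5 × 0.092 × 0.9492 = 0.43663
  20–24: 5 × 0.135 × 0.9379 = 0.63308
  25–29: 5 × 0.131 × 0.9288 = 0.60836
  30–34: 5 × 0.108 × 0.9185 = 0.49599
  35–39: 5 × 0.038 × 0.9105 = 0.17300
  40–44: 5 × 0.009 × 0.8943 = 0.04024
  45–49: 5 × 0.001 × 0.8850 = 0.00443
Sum = 2.39173
NRR = 0.492 × 2.39173 = 1.17673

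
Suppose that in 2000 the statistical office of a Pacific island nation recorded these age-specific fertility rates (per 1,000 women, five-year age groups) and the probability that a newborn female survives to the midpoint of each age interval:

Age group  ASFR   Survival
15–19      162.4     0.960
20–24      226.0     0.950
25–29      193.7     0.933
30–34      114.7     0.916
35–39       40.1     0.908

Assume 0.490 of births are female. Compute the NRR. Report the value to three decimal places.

1.697

Proportion female at birth = 0.490.
Survival-weighted fertility by age (5·fₓ·Sₓ):
  15–19: 5 × 162.4/1000 × 0.960 = 0.77952
  20–24: 5 × 226.0/1000 × 0.950 = 1.07350
  25–29: 5 × 193.7/1000 × 0.933 = 0.90361
  30–34: 5 × 114.7/1000 × 0.916 = 0.52533
  35–39: 5 × 40.1/1000 × 0.908 = 0.18205
Sum = 3.46401
NRR = 0.490 × 3.46401 = 1.69736
With NRR above 1 the population is above replacement fertility.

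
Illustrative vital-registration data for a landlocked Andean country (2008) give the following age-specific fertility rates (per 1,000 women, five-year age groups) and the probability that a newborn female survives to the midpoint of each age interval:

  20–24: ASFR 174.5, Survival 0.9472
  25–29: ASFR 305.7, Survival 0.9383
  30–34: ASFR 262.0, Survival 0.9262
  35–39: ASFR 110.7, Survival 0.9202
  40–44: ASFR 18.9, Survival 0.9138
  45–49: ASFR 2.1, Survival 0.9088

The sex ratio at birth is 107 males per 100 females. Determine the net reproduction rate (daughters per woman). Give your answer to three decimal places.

1.971

Proportion female at birth = 100 / (100 + 107) = 0.48309.
Each age group contributes 5 × ASFR × survival:
  20–24: 5 × 174.5/1000 × 0.9472 = 0.82643
  25–29: 5 × 305.7/1000 × 0.9383 = 1.43419
  30–34: 5 × 262.0/1000 × 0.9262 = 1.21332
  35–39: 5 × 110.7/1000 × 0.9202 = 0.50933
  40–44: 5 × 18.9/1000 × 0.9138 = 0.08635
  45–49: 5 × 2.1/1000 × 0.9088 = 0.00954
Sum = 4.07916
NRR = 0.48309 × 4.07916 = 1.97060
NRR > 1, so each generation more than replaces itself.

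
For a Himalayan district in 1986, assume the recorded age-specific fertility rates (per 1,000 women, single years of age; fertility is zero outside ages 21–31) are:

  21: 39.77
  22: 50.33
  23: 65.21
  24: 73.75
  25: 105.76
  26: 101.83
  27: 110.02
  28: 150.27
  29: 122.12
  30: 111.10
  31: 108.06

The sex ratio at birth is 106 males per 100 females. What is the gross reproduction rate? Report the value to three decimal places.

0.504

Proportion female at birth = 100 / (100 + 106) = 0.48544.
Sum of ASFRs = 39.77 + 50.33 + 65.21 + 73.75 + 105.76 + 101.83 + 110.02 + 150.27 + 122.12 + 111.10 + 108.06 = 1038.22
TFR = 1038.22 / 1000 = 1.03822
GRR = 0.48544 × 1.03822 = 0.50399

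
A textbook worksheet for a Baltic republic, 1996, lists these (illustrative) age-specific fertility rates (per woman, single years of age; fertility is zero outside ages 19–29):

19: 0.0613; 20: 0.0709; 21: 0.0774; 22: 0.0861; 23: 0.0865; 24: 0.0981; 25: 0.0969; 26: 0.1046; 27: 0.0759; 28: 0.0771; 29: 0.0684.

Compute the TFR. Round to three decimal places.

0.903

Sum of ASFRs = 0.0613 + 0.0709 + 0.0774 + 0.0861 + 0.0865 + 0.0981 + 0.0969 + 0.1046 + 0.0759 + 0.0771 + 0.0684 = 0.9032
TFR = 0.9032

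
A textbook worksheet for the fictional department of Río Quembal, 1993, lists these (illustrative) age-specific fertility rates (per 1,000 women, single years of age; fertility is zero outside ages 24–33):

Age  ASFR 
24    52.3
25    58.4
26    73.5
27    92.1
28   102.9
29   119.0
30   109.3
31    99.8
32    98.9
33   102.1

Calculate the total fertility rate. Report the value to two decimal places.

0.91

Sum of ASFRs = 52.3 + 58.4 + 73.5 + 92.1 + 102.9 + 119.0 + 109.3 + 99.8 + 98.9 + 102.1 = 908.3
TFR = 908.3 / 1000 = 0.9083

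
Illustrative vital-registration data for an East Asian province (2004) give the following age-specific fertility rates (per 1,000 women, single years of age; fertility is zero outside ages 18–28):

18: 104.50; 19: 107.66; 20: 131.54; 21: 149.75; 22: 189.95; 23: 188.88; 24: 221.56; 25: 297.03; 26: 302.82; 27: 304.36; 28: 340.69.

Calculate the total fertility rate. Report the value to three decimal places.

Sum of ASFRs = 104.50 + 107.66 + 131.54 + 149.75 + 189.95 + 188.88 + 221.56 + 297.03 + 302.82 + 304.36 + 340.69 = 2338.74
TFR = 2338.74 / 1000 = 2.33874

2.339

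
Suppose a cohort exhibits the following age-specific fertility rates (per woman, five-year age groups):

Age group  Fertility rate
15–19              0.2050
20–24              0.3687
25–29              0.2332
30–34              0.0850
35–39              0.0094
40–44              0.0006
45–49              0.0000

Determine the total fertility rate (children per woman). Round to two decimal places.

Sum of ASFRs = 0.2050 + 0.3687 + 0.2332 + 0.0850 + 0.0094 + 0.0006 + 0.0000 = 0.9019
TFR = 5 × 0.9019 = 4.5095

4.51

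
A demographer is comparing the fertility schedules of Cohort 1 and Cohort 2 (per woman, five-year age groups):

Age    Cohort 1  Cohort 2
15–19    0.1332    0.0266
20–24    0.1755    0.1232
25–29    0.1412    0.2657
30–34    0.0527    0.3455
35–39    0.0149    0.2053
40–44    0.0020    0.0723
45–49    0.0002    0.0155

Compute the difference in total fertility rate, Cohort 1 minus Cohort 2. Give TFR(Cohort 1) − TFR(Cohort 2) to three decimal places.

-2.672

Cohort 1:
  Sum of ASFRs = 0.1332 + 0.1755 + 0.1412 + 0.0527 + 0.0149 + 0.0020 + 0.0002 = 0.5197
  TFR = 5 × 0.5197 = 2.5985
Cohort 2:
  Sum of ASFRs = 0.0266 + 0.1232 + 0.2657 + 0.3455 + 0.2053 + 0.0723 + 0.0155 = 1.0541
  TFR = 5 × 1.0541 = 5.2705
Difference = 2.5985 − 5.2705 = -2.672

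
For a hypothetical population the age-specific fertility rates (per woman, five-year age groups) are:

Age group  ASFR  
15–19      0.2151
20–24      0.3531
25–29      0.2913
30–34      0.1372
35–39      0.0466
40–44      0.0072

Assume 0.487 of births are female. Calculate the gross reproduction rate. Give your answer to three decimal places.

Proportion female at birth = 0.487.
Sum of ASFRs = 0.2151 + 0.3531 + 0.2913 + 0.1372 + 0.0466 + 0.0072 = 1.0505
TFR = 5 × 1.0505 = 5.2525
GRR = 0.487 × 5.2525 = 2.55797

2.558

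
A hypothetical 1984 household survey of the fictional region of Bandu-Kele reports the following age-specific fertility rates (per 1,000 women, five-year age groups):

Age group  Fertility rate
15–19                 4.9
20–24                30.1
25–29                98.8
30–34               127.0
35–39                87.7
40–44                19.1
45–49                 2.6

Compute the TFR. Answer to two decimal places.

1.85

Sum of ASFRs = 4.9 + 30.1 + 98.8 + 127.0 + 87.7 + 19.1 + 2.6 = 370.2
TFR = 5 × 370.2 / 1000 = 1.851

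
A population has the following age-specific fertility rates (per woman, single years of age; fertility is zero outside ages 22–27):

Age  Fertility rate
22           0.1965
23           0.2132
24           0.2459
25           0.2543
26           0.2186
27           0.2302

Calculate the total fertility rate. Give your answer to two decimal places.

Sum of ASFRs = 0.1965 + 0.2132 + 0.2459 + 0.2543 + 0.2186 + 0.2302 = 1.3587
TFR = 1.3587

1.36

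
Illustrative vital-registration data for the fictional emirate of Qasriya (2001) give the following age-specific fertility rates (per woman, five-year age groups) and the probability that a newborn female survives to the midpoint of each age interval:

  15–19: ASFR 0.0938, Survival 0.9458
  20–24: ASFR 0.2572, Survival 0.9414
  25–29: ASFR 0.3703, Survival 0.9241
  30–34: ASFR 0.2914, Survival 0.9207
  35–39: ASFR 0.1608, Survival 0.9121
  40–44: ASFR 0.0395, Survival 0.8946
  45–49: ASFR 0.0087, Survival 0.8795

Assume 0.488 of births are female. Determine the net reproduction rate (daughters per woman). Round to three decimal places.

Proportion female at birth = 0.488.
Survival-weighted fertility by age (5·fₓ·Sₓ):
  15–19: 5 × 0.0938 × 0.9458 = 0.44358
  20–24: 5 × 0.2572 × 0.9414 = 1.21064
  25–29: 5 × 0.3703 × 0.9241 = 1.71097
  30–34: 5 × 0.2914 × 0.9207 = 1.34146
  35–39: 5 × 0.1608 × 0.9121 = 0.73333
  40–44: 5 × 0.0395 × 0.8946 = 0.17668
  45–49: 5 × 0.0087 × 0.8795 = 0.03826
Sum = 5.65492
NRR = 0.488 × 5.65492 = 2.75960
An NRR exceeding 1 indicates intrinsic growth under these rates.

2.760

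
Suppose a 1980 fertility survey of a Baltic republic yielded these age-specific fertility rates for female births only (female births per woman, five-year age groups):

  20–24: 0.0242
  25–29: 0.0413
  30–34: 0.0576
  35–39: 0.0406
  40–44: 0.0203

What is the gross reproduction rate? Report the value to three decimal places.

Sum of female ASFRs = 0.0242 + 0.0413 + 0.0576 + 0.0406 + 0.0203 = 0.1840
GRR = 5 × 0.1840 = 0.92

0.920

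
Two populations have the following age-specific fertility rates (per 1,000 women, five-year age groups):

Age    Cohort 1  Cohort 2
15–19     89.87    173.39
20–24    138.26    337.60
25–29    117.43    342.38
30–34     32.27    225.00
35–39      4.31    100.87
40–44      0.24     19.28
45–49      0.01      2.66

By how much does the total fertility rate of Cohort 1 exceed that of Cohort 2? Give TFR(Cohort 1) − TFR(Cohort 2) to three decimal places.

Cohort 1:
  Sum of ASFRs = 89.87 + 138.26 + 117.43 + 32.27 + 4.31 + 0.24 + 0.01 = 382.39
  TFR = 5 × 382.39 / 1000 = 1.91195
Cohort 2:
  Sum of ASFRs = 173.39 + 337.60 + 342.38 + 225.00 + 100.87 + 19.28 + 2.66 = 1201.18
  TFR = 5 × 1201.18 / 1000 = 6.0059
Difference = 1.91195 − 6.0059 = -4.09395

-4.094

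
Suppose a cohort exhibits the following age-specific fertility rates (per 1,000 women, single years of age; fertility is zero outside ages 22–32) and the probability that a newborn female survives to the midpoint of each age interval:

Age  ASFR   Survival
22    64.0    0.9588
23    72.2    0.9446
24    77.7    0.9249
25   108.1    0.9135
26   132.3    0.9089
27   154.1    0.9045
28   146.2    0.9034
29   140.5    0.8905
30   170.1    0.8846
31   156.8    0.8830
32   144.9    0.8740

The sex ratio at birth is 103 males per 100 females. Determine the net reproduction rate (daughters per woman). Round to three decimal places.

0.607

Proportion female at birth = 100 / (100 + 103) = 0.49261.
Weighting each age-specific rate by interval width and survival:
  22: 1 × 64.0/1000 × 0.9588 = 0.06136
  23: 1 × 72.2/1000 × 0.9446 = 0.06820
  24: 1 × 77.7/1000 × 0.9249 = 0.07186
  25: 1 × 108.1/1000 × 0.9135 = 0.09875
  26: 1 × 132.3/1000 × 0.9089 = 0.12025
  27: 1 × 154.1/1000 × 0.9045 = 0.13938
  28: 1 × 146.2/1000 × 0.9034 = 0.13208
  29: 1 × 140.5/1000 × 0.8905 = 0.12512
  30: 1 × 170.1/1000 × 0.8846 = 0.15047
  31: 1 × 156.8/1000 × 0.8830 = 0.13845
  32: 1 × 144.9/1000 × 0.8740 = 0.12664
Sum = 1.23256
NRR = 0.49261 × 1.23256 = 0.60717
NRR < 1, so the cohort does not fully replace itself.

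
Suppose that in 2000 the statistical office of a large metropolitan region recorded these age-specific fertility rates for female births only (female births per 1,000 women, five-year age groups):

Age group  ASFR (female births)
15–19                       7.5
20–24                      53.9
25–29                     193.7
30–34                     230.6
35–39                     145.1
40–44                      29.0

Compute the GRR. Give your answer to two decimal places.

3.30

Sum of female ASFRs = 7.5 + 53.9 + 193.7 + 230.6 + 145.1 + 29.0 = 659.8
GRR = 5 × 659.8 / 1000 = 3.299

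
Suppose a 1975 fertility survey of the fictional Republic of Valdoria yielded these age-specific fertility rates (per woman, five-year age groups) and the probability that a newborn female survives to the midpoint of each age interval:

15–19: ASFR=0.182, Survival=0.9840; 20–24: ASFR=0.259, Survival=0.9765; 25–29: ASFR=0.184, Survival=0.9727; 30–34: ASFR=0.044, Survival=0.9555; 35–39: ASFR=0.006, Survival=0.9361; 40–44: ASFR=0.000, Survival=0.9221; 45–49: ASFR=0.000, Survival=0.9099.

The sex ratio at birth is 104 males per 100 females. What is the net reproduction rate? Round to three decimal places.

Proportion female at birth = 100 / (100 + 104) = 0.49020.
Weighting each age-specific rate by interval width and survival:
  15–19: 5 × 0.182 × 0.9840 = 0.89544
  20–24: 5 × 0.259 × 0.9765 = 1.26457
  25–29: 5 × 0.184 × 0.9727 = 0.89488
  30–34: 5 × 0.044 × 0.9555 = 0.21021
  35–39: 5 × 0.006 × 0.9361 = 0.02808
  40–44: 5 × 0.000 × 0.9221 = 0.00000
  45–49: 5 × 0.000 × 0.9099 = 0.00000
Sum = 3.29318
NRR = 0.49020 × 3.29318 = 1.61432

1.614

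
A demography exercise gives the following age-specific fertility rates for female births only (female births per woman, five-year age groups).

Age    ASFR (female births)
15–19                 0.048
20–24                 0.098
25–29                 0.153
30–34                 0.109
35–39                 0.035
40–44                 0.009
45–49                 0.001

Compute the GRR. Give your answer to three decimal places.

2.265

Sum of female ASFRs = 0.048 + 0.098 + 0.153 + 0.109 + 0.035 + 0.009 + 0.001 = 0.453
GRR = 5 × 0.453 = 2.265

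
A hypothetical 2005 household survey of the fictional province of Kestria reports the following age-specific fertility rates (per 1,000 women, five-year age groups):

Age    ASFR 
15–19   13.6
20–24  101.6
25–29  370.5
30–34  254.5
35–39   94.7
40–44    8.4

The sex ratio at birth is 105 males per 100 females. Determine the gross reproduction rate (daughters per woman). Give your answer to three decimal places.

2.057

Proportion female at birth = 100 / (100 + 105) = 0.48780.
Sum of ASFRs = 13.6 + 101.6 + 370.5 + 254.5 + 94.7 + 8.4 = 843.3
TFR = 5 × 843.3 / 1000 = 4.2165
GRR = 0.48780 × 4.2165 = 2.05681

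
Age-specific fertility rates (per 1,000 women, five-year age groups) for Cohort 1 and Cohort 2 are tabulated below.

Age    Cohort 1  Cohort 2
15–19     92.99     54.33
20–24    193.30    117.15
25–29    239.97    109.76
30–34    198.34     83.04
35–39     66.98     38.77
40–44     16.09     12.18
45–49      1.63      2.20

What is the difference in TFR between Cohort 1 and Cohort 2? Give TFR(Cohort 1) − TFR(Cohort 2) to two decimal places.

Cohort 1:
  Sum of ASFRs = 92.99 + 193.30 + 239.97 + 198.34 + 66.98 + 16.09 + 1.63 = 809.30
  TFR = 5 × 809.30 / 1000 = 4.0465
Cohort 2:
  Sum of ASFRs = 54.33 + 117.15 + 109.76 + 83.04 + 38.77 + 12.18 + 2.20 = 417.43
  TFR = 5 × 417.43 / 1000 = 2.08715
Difference = 4.0465 − 2.08715 = 1.95935

1.96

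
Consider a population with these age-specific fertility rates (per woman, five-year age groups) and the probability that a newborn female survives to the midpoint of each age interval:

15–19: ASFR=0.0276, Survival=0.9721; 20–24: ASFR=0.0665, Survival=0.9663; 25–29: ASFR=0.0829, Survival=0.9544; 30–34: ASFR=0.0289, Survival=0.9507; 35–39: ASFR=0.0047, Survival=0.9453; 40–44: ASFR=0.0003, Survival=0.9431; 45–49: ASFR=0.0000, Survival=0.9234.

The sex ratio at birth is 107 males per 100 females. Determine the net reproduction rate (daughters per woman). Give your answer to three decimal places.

Proportion female at birth = 100 / (100 + 107) = 0.48309.
Per-age-group product (5 × ASFR × survival probability):
  15–19: 5 × 0.0276 × 0.9721 = 0.13415
  20–24: 5 × 0.0665 × 0.9663 = 0.32129
  25–29: 5 × 0.0829 × 0.9544 = 0.39560
  30–34: 5 × 0.0289 × 0.9507 = 0.13738
  35–39: 5 × 0.0047 × 0.9453 = 0.02221
  40–44: 5 × 0.0003 × 0.9431 = 0.00141
  45–49: 5 × 0.0000 × 0.9234 = 0.00000
Sum = 1.01204
NRR = 0.48309 × 1.01204 = 0.48891
NRR < 1, so the cohort does not fully replace itself.

0.489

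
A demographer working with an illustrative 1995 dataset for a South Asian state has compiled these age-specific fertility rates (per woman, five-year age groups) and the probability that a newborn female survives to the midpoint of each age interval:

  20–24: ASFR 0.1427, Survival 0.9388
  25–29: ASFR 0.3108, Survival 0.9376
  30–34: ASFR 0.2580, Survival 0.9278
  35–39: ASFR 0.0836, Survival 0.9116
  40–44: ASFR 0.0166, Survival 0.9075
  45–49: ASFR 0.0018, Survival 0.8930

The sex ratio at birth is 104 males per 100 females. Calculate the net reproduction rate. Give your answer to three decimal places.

1.857

Proportion female at birth = 100 / (100 + 104) = 0.49020.
Each age group contributes 5 × ASFR × survival:
  20–24: 5 × 0.1427 × 0.9388 = 0.66983
  25–29: 5 × 0.3108 × 0.9376 = 1.45703
  30–34: 5 × 0.2580 × 0.9278 = 1.19686
  35–39: 5 × 0.0836 × 0.9116 = 0.38105
  40–44: 5 × 0.0166 × 0.9075 = 0.07532
  45–49: 5 × 0.0018 × 0.8930 = 0.00804
Sum = 3.78813
NRR = 0.49020 × 3.78813 = 1.85694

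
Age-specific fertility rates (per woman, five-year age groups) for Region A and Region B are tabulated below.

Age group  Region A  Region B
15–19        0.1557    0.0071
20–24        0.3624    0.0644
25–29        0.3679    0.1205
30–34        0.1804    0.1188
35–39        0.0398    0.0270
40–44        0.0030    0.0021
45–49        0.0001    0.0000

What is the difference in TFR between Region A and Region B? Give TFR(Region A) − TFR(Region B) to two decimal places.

Region A:
  Sum of ASFRs = 0.1557 + 0.3624 + 0.3679 + 0.1804 + 0.0398 + 0.0030 + 0.0001 = 1.1093
  TFR = 5 × 1.1093 = 5.5465
Region B:
  Sum of ASFRs = 0.0071 + 0.0644 + 0.1205 + 0.1188 + 0.0270 + 0.0021 + 0.0000 = 0.3399
  TFR = 5 × 0.3399 = 1.6995
Difference = 5.5465 − 1.6995 = 3.847

3.85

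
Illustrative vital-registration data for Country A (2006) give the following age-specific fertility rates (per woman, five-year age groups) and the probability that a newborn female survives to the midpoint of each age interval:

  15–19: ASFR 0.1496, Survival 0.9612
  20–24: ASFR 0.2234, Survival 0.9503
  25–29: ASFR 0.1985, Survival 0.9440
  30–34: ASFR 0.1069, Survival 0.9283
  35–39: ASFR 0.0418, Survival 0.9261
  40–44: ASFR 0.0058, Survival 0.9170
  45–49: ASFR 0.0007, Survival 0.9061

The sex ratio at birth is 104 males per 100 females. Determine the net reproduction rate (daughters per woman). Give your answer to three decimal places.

1.685

Proportion female at birth = 100 / (100 + 104) = 0.49020.
Each age group contributes 5 × ASFR × survival:
  15–19: 5 × 0.1496 × 0.9612 = 0.71898
  20–24: 5 × 0.2234 × 0.9503 = 1.06149
  25–29: 5 × 0.1985 × 0.9440 = 0.93692
  30–34: 5 × 0.1069 × 0.9283 = 0.49618
  35–39: 5 × 0.0418 × 0.9261 = 0.19355
  40–44: 5 × 0.0058 × 0.9170 = 0.02659
  45–49: 5 × 0.0007 × 0.9061 = 0.00317
Sum = 3.43688
NRR = 0.49020 × 3.43688 = 1.68476
With NRR above 1 the population is above replacement fertility.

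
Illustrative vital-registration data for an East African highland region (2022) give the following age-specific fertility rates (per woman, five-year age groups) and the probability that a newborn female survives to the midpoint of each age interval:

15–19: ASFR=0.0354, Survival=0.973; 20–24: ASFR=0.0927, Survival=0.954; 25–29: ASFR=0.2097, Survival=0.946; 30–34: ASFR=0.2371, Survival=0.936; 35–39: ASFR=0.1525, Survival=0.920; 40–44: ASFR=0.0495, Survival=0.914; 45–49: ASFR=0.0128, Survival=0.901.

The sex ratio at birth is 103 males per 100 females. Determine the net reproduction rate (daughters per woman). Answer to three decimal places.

Proportion female at birth = 100 / (100 + 103) = 0.49261.
Per-age-group product (5 × ASFR × survival probability):
  15–19: 5 × 0.0354 × 0.973 = 0.17222
  20–24: 5 × 0.0927 × 0.954 = 0.44218
  25–29: 5 × 0.2097 × 0.946 = 0.99188
  30–34: 5 × 0.2371 × 0.936 = 1.10963
  35–39: 5 × 0.1525 × 0.920 = 0.70150
  40–44: 5 × 0.0495 × 0.914 = 0.22622
  45–49: 5 × 0.0128 × 0.901 = 0.05766
Sum = 3.70129
NRR = 0.49261 × 3.70129 = 1.82329
With NRR above 1 the population is above replacement fertility.

1.823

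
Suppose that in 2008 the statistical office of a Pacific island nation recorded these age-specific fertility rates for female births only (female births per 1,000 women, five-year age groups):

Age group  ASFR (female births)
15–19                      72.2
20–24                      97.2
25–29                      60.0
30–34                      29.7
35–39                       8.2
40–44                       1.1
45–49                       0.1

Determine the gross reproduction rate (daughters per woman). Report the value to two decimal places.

Sum of female ASFRs = 72.2 + 97.2 + 60.0 + 29.7 + 8.2 + 1.1 + 0.1 = 268.5
GRR = 5 × 268.5 / 1000 = 1.3425

1.34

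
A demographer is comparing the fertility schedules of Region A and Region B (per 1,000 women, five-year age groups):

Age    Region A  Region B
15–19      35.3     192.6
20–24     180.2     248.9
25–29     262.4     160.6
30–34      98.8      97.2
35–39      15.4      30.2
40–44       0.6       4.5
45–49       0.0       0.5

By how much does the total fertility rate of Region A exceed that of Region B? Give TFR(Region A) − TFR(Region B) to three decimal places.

-0.709

Region A:
  Sum of ASFRs = 35.3 + 180.2 + 262.4 + 98.8 + 15.4 + 0.6 + 0.0 = 592.7
  TFR = 5 × 592.7 / 1000 = 2.9635
Region B:
  Sum of ASFRs = 192.6 + 248.9 + 160.6 + 97.2 + 30.2 + 4.5 + 0.5 = 734.5
  TFR = 5 × 734.5 / 1000 = 3.6725
Difference = 2.9635 − 3.6725 = -0.709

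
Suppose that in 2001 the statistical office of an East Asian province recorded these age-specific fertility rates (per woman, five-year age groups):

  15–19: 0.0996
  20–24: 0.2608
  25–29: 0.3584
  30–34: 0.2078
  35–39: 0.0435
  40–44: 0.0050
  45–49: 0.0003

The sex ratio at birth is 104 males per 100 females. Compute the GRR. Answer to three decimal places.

2.391

Proportion female at birth = 100 / (100 + 104) = 0.49020.
Sum of ASFRs = 0.0996 + 0.2608 + 0.3584 + 0.2078 + 0.0435 + 0.0050 + 0.0003 = 0.9754
TFR = 5 × 0.9754 = 4.877
GRR = 0.49020 × 4.877 = 2.39071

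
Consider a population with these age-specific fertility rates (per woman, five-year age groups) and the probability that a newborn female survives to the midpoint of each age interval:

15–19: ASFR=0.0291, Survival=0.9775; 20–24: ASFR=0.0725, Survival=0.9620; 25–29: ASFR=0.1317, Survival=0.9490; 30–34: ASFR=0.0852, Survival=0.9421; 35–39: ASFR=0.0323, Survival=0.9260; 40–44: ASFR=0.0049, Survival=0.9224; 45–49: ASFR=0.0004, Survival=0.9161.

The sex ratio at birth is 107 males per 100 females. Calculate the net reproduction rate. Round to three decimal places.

Proportion female at birth = 100 / (100 + 107) = 0.48309.
Per-age-group product (5 × ASFR × survival probability):
  15–19: 5 × 0.0291 × 0.9775 = 0.14223
  20–24: 5 × 0.0725 × 0.9620 = 0.34873
  25–29: 5 × 0.1317 × 0.9490 = 0.62492
  30–34: 5 × 0.0852 × 0.9421 = 0.40133
  35–39: 5 × 0.0323 × 0.9260 = 0.14955
  40–44: 5 × 0.0049 × 0.9224 = 0.02260
  45–49: 5 × 0.0004 × 0.9161 = 0.00183
Sum = 1.69119
NRR = 0.48309 × 1.69119 = 0.81700

0.817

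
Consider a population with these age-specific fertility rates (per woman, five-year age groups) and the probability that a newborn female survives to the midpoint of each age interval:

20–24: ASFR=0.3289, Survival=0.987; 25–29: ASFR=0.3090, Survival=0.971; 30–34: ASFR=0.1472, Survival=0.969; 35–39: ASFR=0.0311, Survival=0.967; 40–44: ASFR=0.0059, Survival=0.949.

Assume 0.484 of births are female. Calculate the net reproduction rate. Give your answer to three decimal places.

Proportion female at birth = 0.484.
Weighting each age-specific rate by interval width and survival:
  20–24: 5 × 0.3289 × 0.987 = 1.62312
  25–29: 5 × 0.3090 × 0.971 = 1.50020
  30–34: 5 × 0.1472 × 0.969 = 0.71318
  35–39: 5 × 0.0311 × 0.967 = 0.15037
  40–44: 5 × 0.0059 × 0.949 = 0.02800
Sum = 4.01487
NRR = 0.484 × 4.01487 = 1.94320
An NRR exceeding 1 indicates intrinsic growth under these rates.

1.943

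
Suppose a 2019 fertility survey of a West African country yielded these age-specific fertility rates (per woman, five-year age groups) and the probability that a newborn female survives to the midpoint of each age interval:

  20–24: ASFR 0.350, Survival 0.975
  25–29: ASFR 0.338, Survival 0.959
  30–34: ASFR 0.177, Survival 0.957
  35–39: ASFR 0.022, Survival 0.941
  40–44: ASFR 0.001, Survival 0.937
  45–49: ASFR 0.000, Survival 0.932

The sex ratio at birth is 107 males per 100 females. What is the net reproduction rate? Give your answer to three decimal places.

2.069

Proportion female at birth = 100 / (100 + 107) = 0.48309.
Weighting each age-specific rate by interval width and survival:
  20–24: 5 × 0.350 × 0.975 = 1.70625
  25–29: 5 × 0.338 × 0.959 = 1.62071
  30–34: 5 × 0.177 × 0.957 = 0.84695
  35–39: 5 × 0.022 × 0.941 = 0.10351
  40–44: 5 × 0.001 × 0.937 = 0.00469
  45–49: 5 × 0.000 × 0.932 = 0.00000
Sum = 4.28211
NRR = 0.48309 × 4.28211 = 2.06864
An NRR exceeding 1 indicates intrinsic growth under these rates.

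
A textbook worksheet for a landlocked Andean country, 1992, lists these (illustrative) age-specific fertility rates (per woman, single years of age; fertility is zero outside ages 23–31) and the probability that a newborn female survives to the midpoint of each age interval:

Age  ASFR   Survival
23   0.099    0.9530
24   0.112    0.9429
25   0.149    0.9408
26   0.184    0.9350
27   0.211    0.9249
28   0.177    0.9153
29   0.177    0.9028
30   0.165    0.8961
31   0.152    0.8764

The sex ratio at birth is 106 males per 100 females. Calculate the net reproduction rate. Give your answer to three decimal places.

Proportion female at birth = 100 / (100 + 106) = 0.48544.
Weighting each age-specific rate by interval width and survival:
  23: 1 × 0.099 × 0.9530 = 0.09435
  24: 1 × 0.112 × 0.9429 = 0.10560
  25: 1 × 0.149 × 0.9408 = 0.14018
  26: 1 × 0.184 × 0.9350 = 0.17204
  27: 1 × 0.211 × 0.9249 = 0.19515
  28: 1 × 0.177 × 0.9153 = 0.16201
  29: 1 × 0.177 × 0.9028 = 0.15980
  30: 1 × 0.165 × 0.8961 = 0.14786
  31: 1 × 0.152 × 0.8764 = 0.13321
Sum = 1.31020
NRR = 0.48544 × 1.31020 = 0.63602
NRR < 1, so the cohort does not fully replace itself.

0.636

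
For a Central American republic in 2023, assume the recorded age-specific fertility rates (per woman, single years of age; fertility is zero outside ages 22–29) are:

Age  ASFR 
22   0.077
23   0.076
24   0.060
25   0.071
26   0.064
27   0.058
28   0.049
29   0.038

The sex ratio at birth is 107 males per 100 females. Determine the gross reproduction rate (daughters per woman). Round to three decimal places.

0.238

Proportion female at birth = 100 / (100 + 107) = 0.48309.
Sum of ASFRs = 0.077 + 0.076 + 0.060 + 0.071 + 0.064 + 0.058 + 0.049 + 0.038 = 0.493
TFR = 0.493
GRR = 0.48309 × 0.493 = 0.23816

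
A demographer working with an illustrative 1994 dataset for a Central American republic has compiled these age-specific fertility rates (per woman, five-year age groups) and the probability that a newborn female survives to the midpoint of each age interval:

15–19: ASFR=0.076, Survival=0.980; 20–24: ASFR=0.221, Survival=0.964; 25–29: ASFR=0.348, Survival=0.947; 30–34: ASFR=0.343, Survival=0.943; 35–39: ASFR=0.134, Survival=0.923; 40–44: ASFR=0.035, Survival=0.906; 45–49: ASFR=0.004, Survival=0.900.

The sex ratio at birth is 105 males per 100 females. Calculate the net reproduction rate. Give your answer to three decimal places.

Proportion female at birth = 100 / (100 + 105) = 0.48780.
Weighting each age-specific rate by interval width and survival:
  15–19: 5 × 0.076 × 0.980 = 0.37240
  20–24: 5 × 0.221 × 0.964 = 1.06522
  25–29: 5 × 0.348 × 0.947 = 1.64778
  30–34: 5 × 0.343 × 0.943 = 1.61725
  35–39: 5 × 0.134 × 0.923 = 0.61841
  40–44: 5 × 0.035 × 0.906 = 0.15855
  45–49: 5 × 0.004 × 0.900 = 0.01800
Sum = 5.49761
NRR = 0.48780 × 5.49761 = 2.68173

2.682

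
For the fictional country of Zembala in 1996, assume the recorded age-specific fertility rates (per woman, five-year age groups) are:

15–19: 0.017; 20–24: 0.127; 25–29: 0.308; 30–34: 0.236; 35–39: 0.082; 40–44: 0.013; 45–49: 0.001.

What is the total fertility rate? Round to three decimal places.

3.920

Sum of ASFRs = 0.017 + 0.127 + 0.308 + 0.236 + 0.082 + 0.013 + 0.001 = 0.784
TFR = 5 × 0.784 = 3.92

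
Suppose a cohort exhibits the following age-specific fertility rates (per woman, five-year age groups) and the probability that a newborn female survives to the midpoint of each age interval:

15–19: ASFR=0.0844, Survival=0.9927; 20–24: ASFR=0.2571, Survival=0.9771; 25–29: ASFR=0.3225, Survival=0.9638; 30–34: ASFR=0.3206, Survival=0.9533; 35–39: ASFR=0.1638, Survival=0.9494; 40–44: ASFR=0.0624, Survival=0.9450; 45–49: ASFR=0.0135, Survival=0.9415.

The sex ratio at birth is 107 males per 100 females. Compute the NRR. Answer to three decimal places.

Proportion female at birth = 100 / (100 + 107) = 0.48309.
Weighting each age-specific rate by interval width and survival:
  15–19: 5 × 0.0844 × 0.9927 = 0.41892
  20–24: 5 × 0.2571 × 0.9771 = 1.25606
  25–29: 5 × 0.3225 × 0.9638 = 1.55413
  30–34: 5 × 0.3206 × 0.9533 = 1.52814
  35–39: 5 × 0.1638 × 0.9494 = 0.77756
  40–44: 5 × 0.0624 × 0.9450 = 0.29484
  45–49: 5 × 0.0135 × 0.9415 = 0.06355
Sum = 5.89320
NRR = 0.48309 × 5.89320 = 2.84695

2.847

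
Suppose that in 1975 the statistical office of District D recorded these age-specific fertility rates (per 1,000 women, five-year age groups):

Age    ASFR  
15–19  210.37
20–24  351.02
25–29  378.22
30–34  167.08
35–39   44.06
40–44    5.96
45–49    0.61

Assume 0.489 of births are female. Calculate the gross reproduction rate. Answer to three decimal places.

2.830

Proportion female at birth = 0.489.
Sum of ASFRs = 210.37 + 351.02 + 378.22 + 167.08 + 44.06 + 5.96 + 0.61 = 1157.32
TFR = 5 × 1157.32 / 1000 = 5.7866
GRR = 0.489 × 5.7866 = 2.82965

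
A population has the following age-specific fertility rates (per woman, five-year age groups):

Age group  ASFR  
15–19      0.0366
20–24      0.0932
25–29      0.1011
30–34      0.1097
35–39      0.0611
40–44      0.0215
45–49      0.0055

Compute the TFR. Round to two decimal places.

Sum of ASFRs = 0.0366 + 0.0932 + 0.1011 + 0.1097 + 0.0611 + 0.0215 + 0.0055 = 0.4287
TFR = 5 × 0.4287 = 2.1435

2.14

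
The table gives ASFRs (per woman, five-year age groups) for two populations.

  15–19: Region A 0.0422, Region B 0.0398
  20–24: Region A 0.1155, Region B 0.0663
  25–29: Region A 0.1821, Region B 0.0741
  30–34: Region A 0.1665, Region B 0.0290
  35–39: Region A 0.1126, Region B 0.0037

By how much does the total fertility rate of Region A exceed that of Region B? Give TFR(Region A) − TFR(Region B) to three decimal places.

2.030

Region A:
  Sum of ASFRs = 0.0422 + 0.1155 + 0.1821 + 0.1665 + 0.1126 = 0.6189
  TFR = 5 × 0.6189 = 3.0945
Region B:
  Sum of ASFRs = 0.0398 + 0.0663 + 0.0741 + 0.0290 + 0.0037 = 0.2129
  TFR = 5 × 0.2129 = 1.0645
Difference = 3.0945 − 1.0645 = 2.03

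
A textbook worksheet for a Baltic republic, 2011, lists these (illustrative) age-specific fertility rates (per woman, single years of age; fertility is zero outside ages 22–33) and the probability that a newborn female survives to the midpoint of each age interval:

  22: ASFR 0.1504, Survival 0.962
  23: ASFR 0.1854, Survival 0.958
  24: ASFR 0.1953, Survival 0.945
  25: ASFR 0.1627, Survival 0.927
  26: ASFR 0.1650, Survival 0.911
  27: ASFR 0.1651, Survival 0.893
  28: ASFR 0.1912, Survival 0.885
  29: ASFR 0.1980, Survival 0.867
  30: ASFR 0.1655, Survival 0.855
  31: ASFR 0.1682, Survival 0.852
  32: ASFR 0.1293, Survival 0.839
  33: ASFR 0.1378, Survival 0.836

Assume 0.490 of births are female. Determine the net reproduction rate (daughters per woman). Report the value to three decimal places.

Proportion female at birth = 0.490.
Per-age-group product (1 × ASFR × survival probability):
  22: 1 × 0.1504 × 0.962 = 0.14468
  23: 1 × 0.1854 × 0.958 = 0.17761
  24: 1 × 0.1953 × 0.945 = 0.18456
  25: 1 × 0.1627 × 0.927 = 0.15082
  26: 1 × 0.1650 × 0.911 = 0.15032
  27: 1 × 0.1651 × 0.893 = 0.14743
  28: 1 × 0.1912 × 0.885 = 0.16921
  29: 1 × 0.1980 × 0.867 = 0.17167
  30: 1 × 0.1655 × 0.855 = 0.14150
  31: 1 × 0.1682 × 0.852 = 0.14331
  32: 1 × 0.1293 × 0.839 = 0.10848
  33: 1 × 0.1378 × 0.836 = 0.11520
Sum = 1.80479
NRR = 0.490 × 1.80479 = 0.88435
An NRR under 1 implies long-run decline under these rates.

0.884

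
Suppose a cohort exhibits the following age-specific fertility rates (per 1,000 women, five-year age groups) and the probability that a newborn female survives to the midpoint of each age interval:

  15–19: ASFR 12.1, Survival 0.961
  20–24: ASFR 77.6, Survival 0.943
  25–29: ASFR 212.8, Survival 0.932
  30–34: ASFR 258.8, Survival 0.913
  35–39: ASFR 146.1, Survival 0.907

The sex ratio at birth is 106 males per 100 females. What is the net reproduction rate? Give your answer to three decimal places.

1.582

Proportion female at birth = 100 / (100 + 106) = 0.48544.
Per-age-group product (5 × ASFR × survival probability):
  15–19: 5 × 12.1/1000 × 0.961 = 0.05814
  20–24: 5 × 77.6/1000 × 0.943 = 0.36588
  25–29: 5 × 212.8/1000 × 0.932 = 0.99165
  30–34: 5 × 258.8/1000 × 0.913 = 1.18142
  35–39: 5 × 146.1/1000 × 0.907 = 0.66256
Sum = 3.25965
NRR = 0.48544 × 3.25965 = 1.58236
With NRR above 1 the population is above replacement fertility.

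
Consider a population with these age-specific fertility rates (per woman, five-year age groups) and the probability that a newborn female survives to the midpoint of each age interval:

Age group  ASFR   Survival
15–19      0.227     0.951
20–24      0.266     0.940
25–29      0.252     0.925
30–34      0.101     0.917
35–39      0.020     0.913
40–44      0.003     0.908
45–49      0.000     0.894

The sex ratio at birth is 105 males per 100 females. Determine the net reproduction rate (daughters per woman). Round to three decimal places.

Proportion female at birth = 100 / (100 + 105) = 0.48780.
Weighting each age-specific rate by interval width and survival:
  15–19: 5 × 0.227 × 0.951 = 1.07939
  20–24: 5 × 0.266 × 0.940 = 1.25020
  25–29: 5 × 0.252 × 0.925 = 1.16550
  30–34: 5 × 0.101 × 0.917 = 0.46309
  35–39: 5 × 0.020 × 0.913 = 0.09130
  40–44: 5 × 0.003 × 0.908 = 0.01362
  45–49: 5 × 0.000 × 0.894 = 0.00000
Sum = 4.06310
NRR = 0.48780 × 4.06310 = 1.98198
With NRR above 1 the population is above replacement fertility.

1.982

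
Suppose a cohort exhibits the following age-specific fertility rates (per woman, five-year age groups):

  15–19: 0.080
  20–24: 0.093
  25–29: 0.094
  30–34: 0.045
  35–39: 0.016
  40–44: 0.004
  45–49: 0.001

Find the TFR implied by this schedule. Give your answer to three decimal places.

Sum of ASFRs = 0.080 + 0.093 + 0.094 + 0.045 + 0.016 + 0.004 + 0.001 = 0.333
TFR = 5 × 0.333 = 1.665

1.665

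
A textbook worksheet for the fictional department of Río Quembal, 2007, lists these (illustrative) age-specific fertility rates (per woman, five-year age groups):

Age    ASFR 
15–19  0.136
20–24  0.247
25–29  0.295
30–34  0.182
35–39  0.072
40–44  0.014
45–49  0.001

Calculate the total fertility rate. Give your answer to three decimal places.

Sum of ASFRs = 0.136 + 0.247 + 0.295 + 0.182 + 0.072 + 0.014 + 0.001 = 0.947
TFR = 5 × 0.947 = 4.735

4.735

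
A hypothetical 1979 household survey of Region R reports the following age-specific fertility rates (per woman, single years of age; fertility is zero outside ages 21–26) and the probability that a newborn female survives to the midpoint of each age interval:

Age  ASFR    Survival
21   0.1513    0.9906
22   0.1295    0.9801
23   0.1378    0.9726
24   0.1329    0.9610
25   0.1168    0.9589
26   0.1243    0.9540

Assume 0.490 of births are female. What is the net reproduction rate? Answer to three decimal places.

Proportion female at birth = 0.490.
Weighting each age-specific rate by interval width and survival:
  21: 1 × 0.1513 × 0.9906 = 0.14988
  22: 1 × 0.1295 × 0.9801 = 0.12692
  23: 1 × 0.1378 × 0.9726 = 0.13402
  24: 1 × 0.1329 × 0.9610 = 0.12772
  25: 1 × 0.1168 × 0.9589 = 0.11200
  26: 1 × 0.1243 × 0.9540 = 0.11858
Sum = 0.76912
NRR = 0.490 × 0.76912 = 0.37687

0.377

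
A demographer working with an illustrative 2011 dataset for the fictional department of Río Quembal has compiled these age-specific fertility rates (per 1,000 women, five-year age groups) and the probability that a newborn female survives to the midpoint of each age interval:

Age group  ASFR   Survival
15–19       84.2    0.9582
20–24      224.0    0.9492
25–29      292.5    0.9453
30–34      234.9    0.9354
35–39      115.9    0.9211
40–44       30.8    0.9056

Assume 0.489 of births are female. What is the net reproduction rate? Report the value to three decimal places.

2.260

Proportion female at birth = 0.489.
Per-age-group product (5 × ASFR × survival probability):
  15–19: 5 × 84.2/1000 × 0.9582 = 0.40340
  20–24: 5 × 224.0/1000 × 0.9492 = 1.06310
  25–29: 5 × 292.5/1000 × 0.9453 = 1.38250
  30–34: 5 × 234.9/1000 × 0.9354 = 1.09863
  35–39: 5 × 115.9/1000 × 0.9211 = 0.53378
  40–44: 5 × 30.8/1000 × 0.9056 = 0.13946
Sum = 4.62087
NRR = 0.489 × 4.62087 = 2.25961
With NRR above 1 the population is above replacement fertility.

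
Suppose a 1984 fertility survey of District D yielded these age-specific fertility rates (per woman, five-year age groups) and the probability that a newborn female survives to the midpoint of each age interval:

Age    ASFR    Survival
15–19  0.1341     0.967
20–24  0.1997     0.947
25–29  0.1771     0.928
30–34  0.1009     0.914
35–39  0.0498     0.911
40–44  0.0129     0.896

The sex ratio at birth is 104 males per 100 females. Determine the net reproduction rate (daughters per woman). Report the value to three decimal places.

Proportion female at birth = 100 / (100 + 104) = 0.49020.
Each age group contributes 5 × ASFR × survival:
  15–19: 5 × 0.1341 × 0.967 = 0.64837
  20–24: 5 × 0.1997 × 0.947 = 0.94558
  25–29: 5 × 0.1771 × 0.928 = 0.82174
  30–34: 5 × 0.1009 × 0.914 = 0.46111
  35–39: 5 × 0.0498 × 0.911 = 0.22684
  40–44: 5 × 0.0129 × 0.896 = 0.05779
Sum = 3.16143
NRR = 0.49020 × 3.16143 = 1.54973

1.550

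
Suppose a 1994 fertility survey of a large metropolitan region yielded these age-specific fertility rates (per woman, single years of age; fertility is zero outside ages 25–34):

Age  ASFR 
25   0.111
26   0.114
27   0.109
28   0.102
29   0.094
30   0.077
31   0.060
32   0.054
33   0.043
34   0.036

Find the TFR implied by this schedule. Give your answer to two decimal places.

Sum of ASFRs = 0.111 + 0.114 + 0.109 + 0.102 + 0.094 + 0.077 + 0.060 + 0.054 + 0.043 + 0.036 = 0.800
TFR = 0.8

0.80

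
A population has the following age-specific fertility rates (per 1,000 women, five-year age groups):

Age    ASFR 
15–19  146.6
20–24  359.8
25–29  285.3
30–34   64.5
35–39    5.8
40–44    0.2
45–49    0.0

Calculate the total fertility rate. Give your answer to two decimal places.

Sum of ASFRs = 146.6 + 359.8 + 285.3 + 64.5 + 5.8 + 0.2 + 0.0 = 862.2
TFR = 5 × 862.2 / 1000 = 4.311

4.31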